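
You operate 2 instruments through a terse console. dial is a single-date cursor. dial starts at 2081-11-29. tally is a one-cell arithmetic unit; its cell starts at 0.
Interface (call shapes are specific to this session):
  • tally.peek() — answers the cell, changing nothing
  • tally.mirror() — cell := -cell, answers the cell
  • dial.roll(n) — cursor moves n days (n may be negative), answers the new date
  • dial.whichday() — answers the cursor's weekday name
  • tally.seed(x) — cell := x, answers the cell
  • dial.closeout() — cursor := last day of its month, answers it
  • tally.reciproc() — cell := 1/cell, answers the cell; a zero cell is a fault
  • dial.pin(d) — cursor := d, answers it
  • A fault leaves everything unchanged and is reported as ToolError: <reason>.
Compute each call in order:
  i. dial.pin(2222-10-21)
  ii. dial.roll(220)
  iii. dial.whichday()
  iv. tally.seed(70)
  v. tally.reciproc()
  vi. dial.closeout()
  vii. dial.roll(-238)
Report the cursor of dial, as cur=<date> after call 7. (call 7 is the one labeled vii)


Then dial.pin passing 2222-10-21: 2222-10-21.
Invoking dial.roll passing 220: 2223-05-29.
I call dial.whichday(), yielding Thursday.
I use tally.seed passing 70, giving 70.
I use tally.reciproc, yielding 1/70.
Using dial.closeout: 2223-05-31.
Then dial.roll passing -238, and get 2222-10-05.

Answer: cur=2222-10-05


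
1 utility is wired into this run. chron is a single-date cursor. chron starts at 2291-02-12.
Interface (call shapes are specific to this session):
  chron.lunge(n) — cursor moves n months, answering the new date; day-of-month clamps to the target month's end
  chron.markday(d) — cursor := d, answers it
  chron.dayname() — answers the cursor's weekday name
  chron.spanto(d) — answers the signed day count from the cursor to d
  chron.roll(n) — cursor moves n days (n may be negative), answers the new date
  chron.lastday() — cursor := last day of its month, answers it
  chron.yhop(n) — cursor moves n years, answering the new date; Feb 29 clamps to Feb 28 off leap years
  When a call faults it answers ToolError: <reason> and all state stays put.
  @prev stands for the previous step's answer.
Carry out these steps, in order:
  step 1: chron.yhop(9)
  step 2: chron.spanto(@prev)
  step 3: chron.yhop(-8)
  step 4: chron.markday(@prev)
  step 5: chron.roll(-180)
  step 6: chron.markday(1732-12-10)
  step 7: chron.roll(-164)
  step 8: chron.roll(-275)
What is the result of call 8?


Now I run chron.yhop(n→9), and get 2300-02-12.
Invoking chron.spanto(d→@prev), → 0.
Now I run chron.yhop(n→-8), and observe 2292-02-12.
I call chron.markday(d→@prev), and observe 2292-02-12.
I run chron.roll(n→-180), — result: 2291-08-16.
I invoke chron.markday(d→1732-12-10), — result: 1732-12-10.
I use chron.roll(n→-164): 1732-06-29.
I invoke chron.roll(n→-275), — result: 1731-09-28.

Answer: 1731-09-28


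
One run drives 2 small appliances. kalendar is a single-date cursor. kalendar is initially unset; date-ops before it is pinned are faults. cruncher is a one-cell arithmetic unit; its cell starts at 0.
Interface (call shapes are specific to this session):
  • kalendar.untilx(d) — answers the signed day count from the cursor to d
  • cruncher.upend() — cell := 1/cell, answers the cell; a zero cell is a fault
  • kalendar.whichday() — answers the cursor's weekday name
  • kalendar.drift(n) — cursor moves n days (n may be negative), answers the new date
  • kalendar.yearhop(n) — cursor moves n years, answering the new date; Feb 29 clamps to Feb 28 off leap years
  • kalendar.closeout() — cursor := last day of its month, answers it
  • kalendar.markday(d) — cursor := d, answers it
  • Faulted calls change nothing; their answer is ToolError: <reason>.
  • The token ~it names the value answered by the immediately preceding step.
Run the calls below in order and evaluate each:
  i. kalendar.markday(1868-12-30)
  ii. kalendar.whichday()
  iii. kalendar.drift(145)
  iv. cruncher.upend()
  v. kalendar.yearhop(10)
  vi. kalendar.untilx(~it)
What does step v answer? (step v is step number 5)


Answer: 1879-05-24

Derivation:
> kalendar.markday 1868-12-30
[out] 1868-12-30
> kalendar.whichday
[out] Wednesday
> kalendar.drift 145
[out] 1869-05-24
> cruncher.upend
[out] ToolError: reciprocal of zero
> kalendar.yearhop 10
[out] 1879-05-24
> kalendar.untilx ~it
[out] 0


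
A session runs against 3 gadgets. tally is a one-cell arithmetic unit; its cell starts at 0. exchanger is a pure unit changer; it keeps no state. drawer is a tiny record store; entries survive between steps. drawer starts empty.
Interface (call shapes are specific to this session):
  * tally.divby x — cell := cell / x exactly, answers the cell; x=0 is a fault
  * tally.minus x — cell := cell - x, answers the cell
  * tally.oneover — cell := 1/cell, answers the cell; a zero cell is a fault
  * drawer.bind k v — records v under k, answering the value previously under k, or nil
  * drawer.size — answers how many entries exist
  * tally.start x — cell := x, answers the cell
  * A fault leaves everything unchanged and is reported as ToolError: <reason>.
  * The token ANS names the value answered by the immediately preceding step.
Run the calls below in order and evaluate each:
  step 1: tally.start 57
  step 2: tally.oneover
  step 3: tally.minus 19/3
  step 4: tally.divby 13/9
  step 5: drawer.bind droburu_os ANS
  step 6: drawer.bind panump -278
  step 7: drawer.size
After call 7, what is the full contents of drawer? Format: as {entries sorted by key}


Answer: {droburu_os=-1080/247, panump=-278}

Derivation:
Step: tally.start[x='57']
Result: 57
Step: tally.oneover[]
Result: 1/57
Step: tally.minus[x='19/3']
Result: -120/19
Step: tally.divby[x='13/9']
Result: -1080/247
Step: drawer.bind[k='droburu_os'; v='ANS']
Result: nil
Step: drawer.bind[k='panump'; v='-278']
Result: nil
Step: drawer.size[]
Result: 2


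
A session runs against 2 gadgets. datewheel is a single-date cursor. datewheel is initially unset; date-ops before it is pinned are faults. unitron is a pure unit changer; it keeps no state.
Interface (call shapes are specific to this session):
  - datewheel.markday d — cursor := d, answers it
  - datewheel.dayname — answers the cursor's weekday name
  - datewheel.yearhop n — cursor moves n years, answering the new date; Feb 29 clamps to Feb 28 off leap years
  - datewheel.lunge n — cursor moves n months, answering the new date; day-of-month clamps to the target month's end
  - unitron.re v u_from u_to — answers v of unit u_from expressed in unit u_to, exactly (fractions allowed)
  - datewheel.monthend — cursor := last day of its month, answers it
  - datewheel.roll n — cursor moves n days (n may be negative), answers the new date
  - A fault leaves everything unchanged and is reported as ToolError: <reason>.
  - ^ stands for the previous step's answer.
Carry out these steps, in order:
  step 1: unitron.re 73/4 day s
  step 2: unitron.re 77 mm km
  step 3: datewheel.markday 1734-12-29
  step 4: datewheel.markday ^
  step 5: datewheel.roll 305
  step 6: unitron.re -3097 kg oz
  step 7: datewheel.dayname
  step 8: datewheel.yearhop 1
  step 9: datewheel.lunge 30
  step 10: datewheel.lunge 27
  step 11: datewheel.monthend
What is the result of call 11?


Answer: 1741-07-31

Derivation:
I use re passing v=73/4, u_from=day, u_to=s, → 1576800.
Then re passing v=77, u_from=mm, u_to=km, and observe 77/1000000.
I call markday passing d=1734-12-29, — result: 1734-12-29.
I invoke markday passing d=^, and see 1734-12-29.
Invoking roll passing n=305, giving 1735-10-30.
I call re passing v=-3097, u_from=kg, u_to=oz, → -4955200000000/45359237.
I use dayname, and get Sunday.
I call yearhop passing n=1, → 1736-10-30.
Invoking lunge passing n=30, and see 1739-04-30.
Invoking lunge passing n=27, giving 1741-07-30.
Using monthend, — result: 1741-07-31.


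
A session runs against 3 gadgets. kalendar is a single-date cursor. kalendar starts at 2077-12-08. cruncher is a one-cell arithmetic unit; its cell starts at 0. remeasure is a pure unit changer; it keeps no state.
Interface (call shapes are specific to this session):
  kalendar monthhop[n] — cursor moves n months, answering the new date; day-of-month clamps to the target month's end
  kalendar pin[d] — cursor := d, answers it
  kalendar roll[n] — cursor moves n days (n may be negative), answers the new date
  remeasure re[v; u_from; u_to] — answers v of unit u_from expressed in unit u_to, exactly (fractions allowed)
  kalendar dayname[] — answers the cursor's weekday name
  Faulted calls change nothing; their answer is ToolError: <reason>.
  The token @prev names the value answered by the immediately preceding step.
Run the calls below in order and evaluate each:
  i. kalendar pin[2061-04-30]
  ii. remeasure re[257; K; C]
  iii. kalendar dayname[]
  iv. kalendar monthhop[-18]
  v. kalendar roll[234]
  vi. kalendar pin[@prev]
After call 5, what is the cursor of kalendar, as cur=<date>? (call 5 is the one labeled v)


Answer: cur=2060-06-20

Derivation:
// 1. kalendar pin(d='2061-04-30') == 2061-04-30
// 2. remeasure re(v='257', u_from='K', u_to='C') == -323/20
// 3. kalendar dayname() == Saturday
// 4. kalendar monthhop(n='-18') == 2059-10-30
// 5. kalendar roll(n='234') == 2060-06-20
// 6. kalendar pin(d='@prev') == 2060-06-20


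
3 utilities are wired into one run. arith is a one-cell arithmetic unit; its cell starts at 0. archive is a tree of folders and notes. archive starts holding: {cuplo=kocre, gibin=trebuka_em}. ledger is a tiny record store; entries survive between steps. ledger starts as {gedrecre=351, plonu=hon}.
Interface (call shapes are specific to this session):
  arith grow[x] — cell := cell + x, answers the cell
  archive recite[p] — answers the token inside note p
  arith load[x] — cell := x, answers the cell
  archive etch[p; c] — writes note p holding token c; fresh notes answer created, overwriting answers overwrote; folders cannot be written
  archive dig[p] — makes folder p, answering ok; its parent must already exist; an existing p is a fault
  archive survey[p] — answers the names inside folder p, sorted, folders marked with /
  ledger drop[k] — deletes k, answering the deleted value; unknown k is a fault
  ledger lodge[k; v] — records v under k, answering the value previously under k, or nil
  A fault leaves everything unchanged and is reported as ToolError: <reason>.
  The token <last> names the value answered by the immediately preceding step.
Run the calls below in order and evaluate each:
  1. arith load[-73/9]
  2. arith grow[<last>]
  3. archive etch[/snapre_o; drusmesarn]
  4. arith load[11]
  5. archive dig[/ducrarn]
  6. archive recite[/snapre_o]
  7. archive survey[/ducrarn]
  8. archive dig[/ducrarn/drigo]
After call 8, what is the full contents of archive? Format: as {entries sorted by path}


Do: arith load[x: -73/9]
See: -73/9
Do: arith grow[x: <last>]
See: -146/9
Do: archive etch[p: /snapre_o; c: drusmesarn]
See: created
Do: arith load[x: 11]
See: 11
Do: archive dig[p: /ducrarn]
See: ok
Do: archive recite[p: /snapre_o]
See: drusmesarn
Do: archive survey[p: /ducrarn]
See: []
Do: archive dig[p: /ducrarn/drigo]
See: ok

Answer: {cuplo=kocre, ducrarn/, ducrarn/drigo/, gibin=trebuka_em, snapre_o=drusmesarn}


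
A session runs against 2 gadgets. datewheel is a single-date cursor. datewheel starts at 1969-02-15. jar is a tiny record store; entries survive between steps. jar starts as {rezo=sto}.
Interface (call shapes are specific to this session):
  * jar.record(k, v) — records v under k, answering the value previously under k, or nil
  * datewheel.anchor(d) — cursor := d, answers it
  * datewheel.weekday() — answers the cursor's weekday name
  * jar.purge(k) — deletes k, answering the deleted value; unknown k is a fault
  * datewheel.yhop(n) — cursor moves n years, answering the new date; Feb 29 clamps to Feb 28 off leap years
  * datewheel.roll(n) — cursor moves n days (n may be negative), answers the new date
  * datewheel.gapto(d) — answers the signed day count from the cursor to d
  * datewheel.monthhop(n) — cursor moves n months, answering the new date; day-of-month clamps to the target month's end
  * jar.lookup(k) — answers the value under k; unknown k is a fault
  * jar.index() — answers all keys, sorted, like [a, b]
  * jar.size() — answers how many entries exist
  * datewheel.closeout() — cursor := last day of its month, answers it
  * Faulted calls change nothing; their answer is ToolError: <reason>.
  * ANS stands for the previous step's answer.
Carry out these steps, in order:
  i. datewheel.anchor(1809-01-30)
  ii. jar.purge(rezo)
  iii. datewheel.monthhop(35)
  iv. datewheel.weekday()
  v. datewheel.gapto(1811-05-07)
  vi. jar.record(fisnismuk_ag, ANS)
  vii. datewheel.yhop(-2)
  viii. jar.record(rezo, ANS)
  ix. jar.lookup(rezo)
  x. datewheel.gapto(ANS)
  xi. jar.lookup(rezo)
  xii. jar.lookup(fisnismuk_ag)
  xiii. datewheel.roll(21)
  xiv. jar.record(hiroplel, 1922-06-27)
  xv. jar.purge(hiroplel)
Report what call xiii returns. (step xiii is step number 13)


Answer: 1810-01-20

Derivation:
$ datewheel.anchor d='1809-01-30'
  1809-01-30
$ jar.purge k='rezo'
  sto
$ datewheel.monthhop n='35'
  1811-12-30
$ datewheel.weekday
  Monday
$ datewheel.gapto d='1811-05-07'
  -237
$ jar.record k='fisnismuk_ag' v='ANS'
  nil
$ datewheel.yhop n='-2'
  1809-12-30
$ jar.record k='rezo' v='ANS'
  nil
$ jar.lookup k='rezo'
  1809-12-30
$ datewheel.gapto d='ANS'
  0
$ jar.lookup k='rezo'
  1809-12-30
$ jar.lookup k='fisnismuk_ag'
  -237
$ datewheel.roll n='21'
  1810-01-20
$ jar.record k='hiroplel' v='1922-06-27'
  nil
$ jar.purge k='hiroplel'
  1922-06-27


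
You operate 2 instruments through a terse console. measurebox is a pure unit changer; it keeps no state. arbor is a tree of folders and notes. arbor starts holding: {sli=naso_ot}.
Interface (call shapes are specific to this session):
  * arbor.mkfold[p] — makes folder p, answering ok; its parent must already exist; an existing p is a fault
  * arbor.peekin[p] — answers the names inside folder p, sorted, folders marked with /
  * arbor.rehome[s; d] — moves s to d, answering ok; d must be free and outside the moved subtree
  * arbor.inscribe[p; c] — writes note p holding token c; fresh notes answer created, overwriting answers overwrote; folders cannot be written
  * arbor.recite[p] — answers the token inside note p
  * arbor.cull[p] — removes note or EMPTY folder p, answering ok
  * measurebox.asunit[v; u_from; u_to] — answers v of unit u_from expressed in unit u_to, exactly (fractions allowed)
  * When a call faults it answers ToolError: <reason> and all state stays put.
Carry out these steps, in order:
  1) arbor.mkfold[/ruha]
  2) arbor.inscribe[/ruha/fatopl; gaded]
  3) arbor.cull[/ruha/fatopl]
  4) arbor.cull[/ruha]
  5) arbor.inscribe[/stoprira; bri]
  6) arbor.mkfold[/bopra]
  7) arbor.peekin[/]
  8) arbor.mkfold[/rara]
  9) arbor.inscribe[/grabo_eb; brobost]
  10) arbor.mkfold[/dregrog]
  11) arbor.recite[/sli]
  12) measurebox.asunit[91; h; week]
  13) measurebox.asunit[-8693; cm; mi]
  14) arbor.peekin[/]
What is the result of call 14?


Answer: [bopra/, dregrog/, grabo_eb, rara/, sli, stoprira]

Derivation:
-> arbor.mkfold(/ruha)
<- ok
-> arbor.inscribe(/ruha/fatopl, gaded)
<- created
-> arbor.cull(/ruha/fatopl)
<- ok
-> arbor.cull(/ruha)
<- ok
-> arbor.inscribe(/stoprira, bri)
<- created
-> arbor.mkfold(/bopra)
<- ok
-> arbor.peekin(/)
<- [bopra/, sli, stoprira]
-> arbor.mkfold(/rara)
<- ok
-> arbor.inscribe(/grabo_eb, brobost)
<- created
-> arbor.mkfold(/dregrog)
<- ok
-> arbor.recite(/sli)
<- naso_ot
-> measurebox.asunit(91, h, week)
<- 13/24
-> measurebox.asunit(-8693, cm, mi)
<- -43465/804672
-> arbor.peekin(/)
<- [bopra/, dregrog/, grabo_eb, rara/, sli, stoprira]


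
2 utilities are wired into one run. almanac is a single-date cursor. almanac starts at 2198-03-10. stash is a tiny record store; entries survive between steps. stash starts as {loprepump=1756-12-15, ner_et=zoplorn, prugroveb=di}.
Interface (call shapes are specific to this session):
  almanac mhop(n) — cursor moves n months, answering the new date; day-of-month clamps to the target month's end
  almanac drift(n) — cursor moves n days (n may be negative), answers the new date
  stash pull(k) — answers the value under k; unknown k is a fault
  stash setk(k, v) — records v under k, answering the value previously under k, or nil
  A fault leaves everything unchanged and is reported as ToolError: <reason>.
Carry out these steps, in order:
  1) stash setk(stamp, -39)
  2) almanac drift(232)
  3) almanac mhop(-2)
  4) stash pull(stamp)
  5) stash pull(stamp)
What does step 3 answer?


Answer: 2198-08-28

Derivation:
~$ stash setk stamp -39
:: nil
~$ almanac drift 232
:: 2198-10-28
~$ almanac mhop -2
:: 2198-08-28
~$ stash pull stamp
:: -39
~$ stash pull stamp
:: -39


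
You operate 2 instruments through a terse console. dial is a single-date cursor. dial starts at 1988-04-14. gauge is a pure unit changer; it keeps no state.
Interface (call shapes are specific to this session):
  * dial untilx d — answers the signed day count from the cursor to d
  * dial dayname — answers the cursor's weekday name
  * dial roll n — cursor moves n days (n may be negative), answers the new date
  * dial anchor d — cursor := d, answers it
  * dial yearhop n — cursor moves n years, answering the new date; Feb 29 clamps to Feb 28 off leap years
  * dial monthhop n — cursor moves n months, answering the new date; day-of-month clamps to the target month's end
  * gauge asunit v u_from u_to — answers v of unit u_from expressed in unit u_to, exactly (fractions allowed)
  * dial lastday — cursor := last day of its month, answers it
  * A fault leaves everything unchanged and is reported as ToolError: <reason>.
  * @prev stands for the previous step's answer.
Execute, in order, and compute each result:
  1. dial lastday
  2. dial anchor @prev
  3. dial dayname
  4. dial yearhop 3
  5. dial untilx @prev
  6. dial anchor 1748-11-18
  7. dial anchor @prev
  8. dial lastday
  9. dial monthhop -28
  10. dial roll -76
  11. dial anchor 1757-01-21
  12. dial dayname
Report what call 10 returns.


Answer: 1746-05-15

Derivation:
Calling dial lastday: 1988-04-30.
I invoke dial anchor(d→@prev), — result: 1988-04-30.
I invoke dial dayname(), which returns Saturday.
Now I run dial yearhop(n→3), and observe 1991-04-30.
Now I run dial untilx(d→@prev), yielding 0.
I try dial anchor(d→1748-11-18), — result: 1748-11-18.
I use dial anchor(d→@prev), and get 1748-11-18.
Then dial lastday(), which returns 1748-11-30.
I try dial monthhop(n→-28), and get 1746-07-30.
I use dial roll(n→-76), and see 1746-05-15.
I call dial anchor(d→1757-01-21), giving 1757-01-21.
Using dial dayname, which returns Friday.


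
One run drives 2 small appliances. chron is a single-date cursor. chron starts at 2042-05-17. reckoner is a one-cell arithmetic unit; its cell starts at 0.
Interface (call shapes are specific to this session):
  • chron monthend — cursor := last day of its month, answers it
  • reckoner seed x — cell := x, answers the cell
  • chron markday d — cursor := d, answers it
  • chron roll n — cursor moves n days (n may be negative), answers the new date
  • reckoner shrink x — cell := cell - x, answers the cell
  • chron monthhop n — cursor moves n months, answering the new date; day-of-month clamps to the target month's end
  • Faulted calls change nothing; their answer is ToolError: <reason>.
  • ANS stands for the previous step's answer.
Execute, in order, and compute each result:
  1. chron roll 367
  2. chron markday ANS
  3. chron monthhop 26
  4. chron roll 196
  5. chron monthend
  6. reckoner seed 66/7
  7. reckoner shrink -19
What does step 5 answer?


-> chron roll(367)
<- 2043-05-19
-> chron markday(ANS)
<- 2043-05-19
-> chron monthhop(26)
<- 2045-07-19
-> chron roll(196)
<- 2046-01-31
-> chron monthend()
<- 2046-01-31
-> reckoner seed(66/7)
<- 66/7
-> reckoner shrink(-19)
<- 199/7

Answer: 2046-01-31


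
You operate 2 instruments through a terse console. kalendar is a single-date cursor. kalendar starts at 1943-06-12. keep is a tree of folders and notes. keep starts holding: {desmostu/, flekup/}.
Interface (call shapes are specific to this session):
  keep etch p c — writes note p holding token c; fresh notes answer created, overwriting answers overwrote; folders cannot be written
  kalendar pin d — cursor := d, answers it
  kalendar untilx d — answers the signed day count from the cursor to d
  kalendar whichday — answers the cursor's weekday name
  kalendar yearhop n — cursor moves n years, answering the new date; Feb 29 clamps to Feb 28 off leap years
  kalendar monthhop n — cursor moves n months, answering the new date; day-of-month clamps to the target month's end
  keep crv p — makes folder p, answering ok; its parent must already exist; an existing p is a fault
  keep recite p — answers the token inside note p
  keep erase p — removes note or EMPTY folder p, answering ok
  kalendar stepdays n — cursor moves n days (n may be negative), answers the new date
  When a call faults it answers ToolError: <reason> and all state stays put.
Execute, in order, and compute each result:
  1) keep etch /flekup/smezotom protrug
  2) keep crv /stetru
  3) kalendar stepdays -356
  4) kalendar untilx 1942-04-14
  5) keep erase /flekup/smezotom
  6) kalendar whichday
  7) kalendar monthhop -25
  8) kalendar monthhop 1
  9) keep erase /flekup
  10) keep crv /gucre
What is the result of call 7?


Answer: 1940-05-21

Derivation:
// keep etch(p='/flekup/smezotom', c='protrug') : created
// keep crv(p='/stetru') : ok
// kalendar stepdays(n='-356') : 1942-06-21
// kalendar untilx(d='1942-04-14') : -68
// keep erase(p='/flekup/smezotom') : ok
// kalendar whichday() : Sunday
// kalendar monthhop(n='-25') : 1940-05-21
// kalendar monthhop(n='1') : 1940-06-21
// keep erase(p='/flekup') : ok
// keep crv(p='/gucre') : ok


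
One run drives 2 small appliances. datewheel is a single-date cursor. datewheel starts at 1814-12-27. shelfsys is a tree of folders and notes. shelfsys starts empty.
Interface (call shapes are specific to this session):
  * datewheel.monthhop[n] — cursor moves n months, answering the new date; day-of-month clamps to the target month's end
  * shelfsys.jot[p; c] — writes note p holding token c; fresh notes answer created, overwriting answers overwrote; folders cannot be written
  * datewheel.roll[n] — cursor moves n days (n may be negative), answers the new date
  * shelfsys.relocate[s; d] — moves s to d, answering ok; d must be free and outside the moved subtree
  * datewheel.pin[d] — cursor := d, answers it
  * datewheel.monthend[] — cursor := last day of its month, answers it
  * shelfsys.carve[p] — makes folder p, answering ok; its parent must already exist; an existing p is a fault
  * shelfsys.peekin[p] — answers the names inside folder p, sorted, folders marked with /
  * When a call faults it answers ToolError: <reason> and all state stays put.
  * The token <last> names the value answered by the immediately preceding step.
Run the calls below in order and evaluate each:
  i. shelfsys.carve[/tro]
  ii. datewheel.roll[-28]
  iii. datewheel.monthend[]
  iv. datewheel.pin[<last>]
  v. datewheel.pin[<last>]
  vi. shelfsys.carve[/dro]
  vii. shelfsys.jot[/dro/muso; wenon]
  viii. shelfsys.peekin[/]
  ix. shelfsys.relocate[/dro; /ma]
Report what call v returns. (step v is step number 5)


Answer: 1814-11-30

Derivation:
Now I run shelfsys.carve passing /tro, — result: ok.
Invoking datewheel.roll passing -28, — result: 1814-11-29.
I call datewheel.monthend, and get 1814-11-30.
I invoke datewheel.pin passing <last>, which returns 1814-11-30.
Next I call datewheel.pin passing <last>, — result: 1814-11-30.
Next I call shelfsys.carve passing /dro, giving ok.
Now I run shelfsys.jot passing /dro/muso, wenon, and get created.
I use shelfsys.peekin passing /, → [dro/, tro/].
Now I run shelfsys.relocate passing /dro, /ma, → ok.


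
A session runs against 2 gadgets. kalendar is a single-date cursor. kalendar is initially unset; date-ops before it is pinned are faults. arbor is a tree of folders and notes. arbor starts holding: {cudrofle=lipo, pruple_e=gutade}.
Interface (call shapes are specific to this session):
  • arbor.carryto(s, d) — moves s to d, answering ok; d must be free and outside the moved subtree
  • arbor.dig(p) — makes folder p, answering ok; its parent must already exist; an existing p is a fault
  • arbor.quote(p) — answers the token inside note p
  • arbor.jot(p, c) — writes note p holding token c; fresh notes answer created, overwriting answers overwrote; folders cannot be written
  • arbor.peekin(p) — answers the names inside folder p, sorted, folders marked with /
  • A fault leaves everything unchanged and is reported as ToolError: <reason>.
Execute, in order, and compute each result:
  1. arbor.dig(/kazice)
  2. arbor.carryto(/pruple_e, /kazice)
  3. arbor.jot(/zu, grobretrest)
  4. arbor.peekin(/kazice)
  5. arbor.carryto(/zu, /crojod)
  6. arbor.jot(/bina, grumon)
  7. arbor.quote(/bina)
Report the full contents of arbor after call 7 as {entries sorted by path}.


Do: arbor.dig[p='/kazice']
See: ok
Do: arbor.carryto[s='/pruple_e'; d='/kazice']
See: ToolError: exists
Do: arbor.jot[p='/zu'; c='grobretrest']
See: created
Do: arbor.peekin[p='/kazice']
See: []
Do: arbor.carryto[s='/zu'; d='/crojod']
See: ok
Do: arbor.jot[p='/bina'; c='grumon']
See: created
Do: arbor.quote[p='/bina']
See: grumon

Answer: {bina=grumon, crojod=grobretrest, cudrofle=lipo, kazice/, pruple_e=gutade}


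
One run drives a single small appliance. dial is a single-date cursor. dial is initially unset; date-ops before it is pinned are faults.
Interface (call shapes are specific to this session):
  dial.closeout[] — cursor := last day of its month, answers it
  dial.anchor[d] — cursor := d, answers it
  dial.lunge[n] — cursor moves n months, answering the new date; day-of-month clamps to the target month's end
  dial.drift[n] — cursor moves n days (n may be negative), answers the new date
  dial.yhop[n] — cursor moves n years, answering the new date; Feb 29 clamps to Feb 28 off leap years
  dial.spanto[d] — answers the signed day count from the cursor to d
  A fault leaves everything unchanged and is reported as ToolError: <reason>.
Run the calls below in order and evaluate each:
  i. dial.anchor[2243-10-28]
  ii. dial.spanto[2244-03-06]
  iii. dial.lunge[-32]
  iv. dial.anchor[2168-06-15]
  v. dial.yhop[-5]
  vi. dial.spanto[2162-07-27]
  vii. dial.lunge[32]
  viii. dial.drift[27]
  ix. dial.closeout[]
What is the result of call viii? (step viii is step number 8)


% anchor(2243-10-28) == 2243-10-28
% spanto(2244-03-06) == 130
% lunge(-32) == 2241-02-28
% anchor(2168-06-15) == 2168-06-15
% yhop(-5) == 2163-06-15
% spanto(2162-07-27) == -323
% lunge(32) == 2166-02-15
% drift(27) == 2166-03-14
% closeout() == 2166-03-31

Answer: 2166-03-14


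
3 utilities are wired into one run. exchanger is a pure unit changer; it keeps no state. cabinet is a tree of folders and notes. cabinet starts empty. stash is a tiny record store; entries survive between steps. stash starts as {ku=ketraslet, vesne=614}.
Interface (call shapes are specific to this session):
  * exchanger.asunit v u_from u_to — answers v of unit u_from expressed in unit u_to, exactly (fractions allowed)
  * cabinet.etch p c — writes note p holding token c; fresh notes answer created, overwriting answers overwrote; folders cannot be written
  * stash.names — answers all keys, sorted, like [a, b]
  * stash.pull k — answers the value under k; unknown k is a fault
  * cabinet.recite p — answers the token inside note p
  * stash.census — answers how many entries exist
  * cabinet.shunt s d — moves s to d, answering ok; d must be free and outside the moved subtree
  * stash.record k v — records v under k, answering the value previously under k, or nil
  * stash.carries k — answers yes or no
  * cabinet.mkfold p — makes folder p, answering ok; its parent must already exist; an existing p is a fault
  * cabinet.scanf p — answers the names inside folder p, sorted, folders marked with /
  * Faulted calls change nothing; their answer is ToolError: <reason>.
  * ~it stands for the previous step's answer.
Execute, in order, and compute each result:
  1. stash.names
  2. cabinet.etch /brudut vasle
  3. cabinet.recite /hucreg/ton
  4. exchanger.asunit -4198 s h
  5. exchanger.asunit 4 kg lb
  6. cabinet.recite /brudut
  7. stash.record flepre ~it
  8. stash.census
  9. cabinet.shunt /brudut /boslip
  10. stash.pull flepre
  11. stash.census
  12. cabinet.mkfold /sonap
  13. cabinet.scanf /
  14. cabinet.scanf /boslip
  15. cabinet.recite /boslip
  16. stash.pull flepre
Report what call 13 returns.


-> stash.names()
<- [ku, vesne]
-> cabinet.etch(/brudut, vasle)
<- created
-> cabinet.recite(/hucreg/ton)
<- ToolError: not found
-> exchanger.asunit(-4198, s, h)
<- -2099/1800
-> exchanger.asunit(4, kg, lb)
<- 400000000/45359237
-> cabinet.recite(/brudut)
<- vasle
-> stash.record(flepre, ~it)
<- nil
-> stash.census()
<- 3
-> cabinet.shunt(/brudut, /boslip)
<- ok
-> stash.pull(flepre)
<- vasle
-> stash.census()
<- 3
-> cabinet.mkfold(/sonap)
<- ok
-> cabinet.scanf(/)
<- [boslip, sonap/]
-> cabinet.scanf(/boslip)
<- ToolError: not a directory
-> cabinet.recite(/boslip)
<- vasle
-> stash.pull(flepre)
<- vasle

Answer: [boslip, sonap/]


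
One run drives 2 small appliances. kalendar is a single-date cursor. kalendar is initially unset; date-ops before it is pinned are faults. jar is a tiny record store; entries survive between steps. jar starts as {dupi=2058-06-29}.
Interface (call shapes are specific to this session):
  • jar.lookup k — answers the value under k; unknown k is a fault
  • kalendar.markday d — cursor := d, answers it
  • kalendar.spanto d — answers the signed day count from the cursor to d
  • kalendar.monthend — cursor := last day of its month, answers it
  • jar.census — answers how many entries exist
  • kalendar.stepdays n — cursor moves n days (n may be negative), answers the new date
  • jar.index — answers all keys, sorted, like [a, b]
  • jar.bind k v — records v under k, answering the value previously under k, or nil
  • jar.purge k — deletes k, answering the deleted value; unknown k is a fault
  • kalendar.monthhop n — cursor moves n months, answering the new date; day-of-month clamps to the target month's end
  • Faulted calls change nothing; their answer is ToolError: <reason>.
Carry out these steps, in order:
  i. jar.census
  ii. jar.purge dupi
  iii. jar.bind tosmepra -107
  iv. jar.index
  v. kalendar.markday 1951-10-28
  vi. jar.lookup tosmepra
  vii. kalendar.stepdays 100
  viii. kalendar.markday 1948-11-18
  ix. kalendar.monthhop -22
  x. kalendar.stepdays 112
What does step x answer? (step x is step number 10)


I invoke jar.census, giving 1.
I use jar.purge passing k: dupi, → 2058-06-29.
I invoke jar.bind passing k: tosmepra, v: -107, which returns nil.
I run jar.index(), yielding [tosmepra].
Now I run kalendar.markday passing d: 1951-10-28, yielding 1951-10-28.
Now I run jar.lookup passing k: tosmepra, and see -107.
Then kalendar.stepdays passing n: 100, giving 1952-02-05.
I call kalendar.markday passing d: 1948-11-18, — result: 1948-11-18.
I call kalendar.monthhop passing n: -22, — result: 1947-01-18.
I invoke kalendar.stepdays passing n: 112: 1947-05-10.

Answer: 1947-05-10


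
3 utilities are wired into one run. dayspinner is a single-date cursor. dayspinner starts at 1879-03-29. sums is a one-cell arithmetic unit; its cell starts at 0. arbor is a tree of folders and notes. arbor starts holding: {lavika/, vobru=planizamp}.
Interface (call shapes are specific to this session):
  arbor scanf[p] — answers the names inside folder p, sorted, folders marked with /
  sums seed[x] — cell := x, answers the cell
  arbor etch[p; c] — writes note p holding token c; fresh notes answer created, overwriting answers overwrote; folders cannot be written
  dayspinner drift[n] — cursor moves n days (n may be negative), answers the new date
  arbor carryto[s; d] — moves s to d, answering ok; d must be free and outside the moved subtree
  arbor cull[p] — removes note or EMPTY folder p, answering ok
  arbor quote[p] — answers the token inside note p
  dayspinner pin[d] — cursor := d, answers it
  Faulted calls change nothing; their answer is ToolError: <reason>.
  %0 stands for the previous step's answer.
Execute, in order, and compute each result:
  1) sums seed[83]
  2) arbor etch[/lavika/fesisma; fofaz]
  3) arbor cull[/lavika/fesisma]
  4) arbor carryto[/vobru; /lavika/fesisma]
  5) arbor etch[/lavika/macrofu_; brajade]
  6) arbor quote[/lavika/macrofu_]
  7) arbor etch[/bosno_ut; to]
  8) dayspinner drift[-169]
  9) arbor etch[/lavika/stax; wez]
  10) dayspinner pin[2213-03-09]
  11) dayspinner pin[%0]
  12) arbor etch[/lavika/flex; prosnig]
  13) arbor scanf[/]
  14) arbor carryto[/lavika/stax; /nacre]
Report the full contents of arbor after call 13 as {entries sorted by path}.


Answer: {bosno_ut=to, lavika/, lavika/fesisma=planizamp, lavika/flex=prosnig, lavika/macrofu_=brajade, lavika/stax=wez}

Derivation:
;; sums seed(x: 83) -> 83
;; arbor etch(p: /lavika/fesisma, c: fofaz) -> created
;; arbor cull(p: /lavika/fesisma) -> ok
;; arbor carryto(s: /vobru, d: /lavika/fesisma) -> ok
;; arbor etch(p: /lavika/macrofu_, c: brajade) -> created
;; arbor quote(p: /lavika/macrofu_) -> brajade
;; arbor etch(p: /bosno_ut, c: to) -> created
;; dayspinner drift(n: -169) -> 1878-10-11
;; arbor etch(p: /lavika/stax, c: wez) -> created
;; dayspinner pin(d: 2213-03-09) -> 2213-03-09
;; dayspinner pin(d: %0) -> 2213-03-09
;; arbor etch(p: /lavika/flex, c: prosnig) -> created
;; arbor scanf(p: /) -> [bosno_ut, lavika/]
;; arbor carryto(s: /lavika/stax, d: /nacre) -> ok


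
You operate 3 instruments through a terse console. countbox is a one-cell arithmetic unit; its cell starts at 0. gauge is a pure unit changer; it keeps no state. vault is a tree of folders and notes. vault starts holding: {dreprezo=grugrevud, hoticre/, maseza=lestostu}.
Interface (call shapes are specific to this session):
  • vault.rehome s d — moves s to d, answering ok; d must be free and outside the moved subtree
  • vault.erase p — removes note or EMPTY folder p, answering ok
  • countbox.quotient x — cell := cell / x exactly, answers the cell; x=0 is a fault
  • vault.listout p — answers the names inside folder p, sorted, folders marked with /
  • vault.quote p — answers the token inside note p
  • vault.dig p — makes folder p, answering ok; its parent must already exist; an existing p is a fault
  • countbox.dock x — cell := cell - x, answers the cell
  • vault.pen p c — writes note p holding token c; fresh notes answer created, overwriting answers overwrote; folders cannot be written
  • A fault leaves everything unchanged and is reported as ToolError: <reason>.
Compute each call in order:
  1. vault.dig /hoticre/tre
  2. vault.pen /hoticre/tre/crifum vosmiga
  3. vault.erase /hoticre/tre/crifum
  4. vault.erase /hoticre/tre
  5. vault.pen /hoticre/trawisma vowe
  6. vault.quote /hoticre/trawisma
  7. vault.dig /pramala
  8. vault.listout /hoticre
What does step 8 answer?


Answer: [trawisma]

Derivation:
CALL vault.dig[p=/hoticre/tre]
RET  ok
CALL vault.pen[p=/hoticre/tre/crifum; c=vosmiga]
RET  created
CALL vault.erase[p=/hoticre/tre/crifum]
RET  ok
CALL vault.erase[p=/hoticre/tre]
RET  ok
CALL vault.pen[p=/hoticre/trawisma; c=vowe]
RET  created
CALL vault.quote[p=/hoticre/trawisma]
RET  vowe
CALL vault.dig[p=/pramala]
RET  ok
CALL vault.listout[p=/hoticre]
RET  [trawisma]


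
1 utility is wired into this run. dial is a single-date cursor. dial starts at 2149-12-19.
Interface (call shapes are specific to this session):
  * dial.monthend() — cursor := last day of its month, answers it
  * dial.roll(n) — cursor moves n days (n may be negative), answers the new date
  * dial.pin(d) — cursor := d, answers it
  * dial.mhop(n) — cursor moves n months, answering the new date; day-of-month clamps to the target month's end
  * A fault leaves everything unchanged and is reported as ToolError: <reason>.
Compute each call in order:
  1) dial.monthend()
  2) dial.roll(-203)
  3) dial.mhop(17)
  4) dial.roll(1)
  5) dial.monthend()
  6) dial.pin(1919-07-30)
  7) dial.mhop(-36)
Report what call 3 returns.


// 1. monthend() == 2149-12-31
// 2. roll(n=-203) == 2149-06-11
// 3. mhop(n=17) == 2150-11-11
// 4. roll(n=1) == 2150-11-12
// 5. monthend() == 2150-11-30
// 6. pin(d=1919-07-30) == 1919-07-30
// 7. mhop(n=-36) == 1916-07-30

Answer: 2150-11-11


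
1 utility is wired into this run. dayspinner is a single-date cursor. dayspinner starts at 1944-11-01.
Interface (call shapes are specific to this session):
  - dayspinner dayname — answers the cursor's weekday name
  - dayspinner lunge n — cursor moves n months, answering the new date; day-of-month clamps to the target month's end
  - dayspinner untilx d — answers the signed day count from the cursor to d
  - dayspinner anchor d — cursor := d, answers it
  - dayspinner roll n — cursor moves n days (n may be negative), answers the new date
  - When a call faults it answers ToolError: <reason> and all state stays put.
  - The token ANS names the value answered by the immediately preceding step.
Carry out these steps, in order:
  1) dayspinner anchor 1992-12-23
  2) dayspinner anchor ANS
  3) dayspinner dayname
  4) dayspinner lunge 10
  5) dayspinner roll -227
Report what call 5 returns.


Answer: 1993-03-10

Derivation:
! 1. dayspinner anchor(d=1992-12-23) => 1992-12-23
! 2. dayspinner anchor(d=ANS) => 1992-12-23
! 3. dayspinner dayname() => Wednesday
! 4. dayspinner lunge(n=10) => 1993-10-23
! 5. dayspinner roll(n=-227) => 1993-03-10


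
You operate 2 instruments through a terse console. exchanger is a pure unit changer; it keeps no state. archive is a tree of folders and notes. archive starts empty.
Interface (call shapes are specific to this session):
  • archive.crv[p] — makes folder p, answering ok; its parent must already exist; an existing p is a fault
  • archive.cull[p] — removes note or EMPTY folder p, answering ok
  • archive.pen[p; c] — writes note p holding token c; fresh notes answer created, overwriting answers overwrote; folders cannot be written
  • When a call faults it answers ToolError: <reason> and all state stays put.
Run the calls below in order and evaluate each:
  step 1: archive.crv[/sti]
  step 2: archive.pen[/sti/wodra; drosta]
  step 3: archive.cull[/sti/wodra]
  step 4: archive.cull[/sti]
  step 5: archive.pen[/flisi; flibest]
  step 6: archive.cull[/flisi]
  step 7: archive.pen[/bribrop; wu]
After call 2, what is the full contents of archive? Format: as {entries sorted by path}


Answer: {sti/, sti/wodra=drosta}

Derivation:
·→ crv(p='/sti')
·← ok
·→ pen(p='/sti/wodra', c='drosta')
·← created
·→ cull(p='/sti/wodra')
·← ok
·→ cull(p='/sti')
·← ok
·→ pen(p='/flisi', c='flibest')
·← created
·→ cull(p='/flisi')
·← ok
·→ pen(p='/bribrop', c='wu')
·← created


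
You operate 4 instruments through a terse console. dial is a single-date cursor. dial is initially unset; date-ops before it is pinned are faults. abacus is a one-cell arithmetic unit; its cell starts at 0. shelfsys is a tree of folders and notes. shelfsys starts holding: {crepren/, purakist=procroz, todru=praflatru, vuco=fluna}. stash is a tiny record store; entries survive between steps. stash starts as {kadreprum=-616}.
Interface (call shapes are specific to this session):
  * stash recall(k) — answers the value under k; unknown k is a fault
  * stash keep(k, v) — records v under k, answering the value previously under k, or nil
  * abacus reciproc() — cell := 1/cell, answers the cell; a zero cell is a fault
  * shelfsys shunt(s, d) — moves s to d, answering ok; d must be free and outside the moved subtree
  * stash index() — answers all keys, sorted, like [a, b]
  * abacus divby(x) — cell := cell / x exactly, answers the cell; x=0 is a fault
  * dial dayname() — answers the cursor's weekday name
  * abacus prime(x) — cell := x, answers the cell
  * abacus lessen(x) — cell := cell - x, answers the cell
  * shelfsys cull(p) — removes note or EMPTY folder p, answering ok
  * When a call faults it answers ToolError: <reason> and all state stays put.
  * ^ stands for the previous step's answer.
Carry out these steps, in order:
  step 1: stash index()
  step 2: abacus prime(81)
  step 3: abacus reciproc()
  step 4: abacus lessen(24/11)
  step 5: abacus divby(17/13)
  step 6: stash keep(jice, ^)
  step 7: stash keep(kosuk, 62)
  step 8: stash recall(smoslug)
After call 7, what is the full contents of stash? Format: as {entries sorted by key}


Step: stash index[]
Result: [kadreprum]
Step: abacus prime[x=81]
Result: 81
Step: abacus reciproc[]
Result: 1/81
Step: abacus lessen[x=24/11]
Result: -1933/891
Step: abacus divby[x=17/13]
Result: -25129/15147
Step: stash keep[k=jice; v=^]
Result: nil
Step: stash keep[k=kosuk; v=62]
Result: nil
Step: stash recall[k=smoslug]
Result: ToolError: no such key smoslug

Answer: {jice=-25129/15147, kadreprum=-616, kosuk=62}
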